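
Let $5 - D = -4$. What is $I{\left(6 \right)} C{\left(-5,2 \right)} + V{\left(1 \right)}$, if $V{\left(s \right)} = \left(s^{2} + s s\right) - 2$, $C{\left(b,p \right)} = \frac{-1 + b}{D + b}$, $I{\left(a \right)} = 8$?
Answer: $-12$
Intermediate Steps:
$D = 9$ ($D = 5 - -4 = 5 + 4 = 9$)
$C{\left(b,p \right)} = \frac{-1 + b}{9 + b}$
$V{\left(s \right)} = -2 + 2 s^{2}$ ($V{\left(s \right)} = \left(s^{2} + s^{2}\right) - 2 = 2 s^{2} - 2 = -2 + 2 s^{2}$)
$I{\left(6 \right)} C{\left(-5,2 \right)} + V{\left(1 \right)} = 8 \frac{-1 - 5}{9 - 5} - \left(2 - 2 \cdot 1^{2}\right) = 8 \cdot \frac{1}{4} \left(-6\right) + \left(-2 + 2 \cdot 1\right) = 8 \cdot \frac{1}{4} \left(-6\right) + \left(-2 + 2\right) = 8 \left(- \frac{3}{2}\right) + 0 = -12 + 0 = -12$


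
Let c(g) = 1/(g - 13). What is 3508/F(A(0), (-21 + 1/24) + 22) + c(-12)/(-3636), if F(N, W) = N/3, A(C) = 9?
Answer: 106292401/90900 ≈ 1169.3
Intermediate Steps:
c(g) = 1/(-13 + g)
F(N, W) = N/3 (F(N, W) = N*(1/3) = N/3)
3508/F(A(0), (-21 + 1/24) + 22) + c(-12)/(-3636) = 3508/(((1/3)*9)) + 1/(-13 - 12*(-3636)) = 3508/3 - 1/3636/(-25) = 3508*(1/3) - 1/25*(-1/3636) = 3508/3 + 1/90900 = 106292401/90900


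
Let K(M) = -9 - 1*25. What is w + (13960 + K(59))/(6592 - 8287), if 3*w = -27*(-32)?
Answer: 158078/565 ≈ 279.78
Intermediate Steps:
K(M) = -34 (K(M) = -9 - 25 = -34)
w = 288 (w = (-27*(-32))/3 = (⅓)*864 = 288)
w + (13960 + K(59))/(6592 - 8287) = 288 + (13960 - 34)/(6592 - 8287) = 288 + 13926/(-1695) = 288 + 13926*(-1/1695) = 288 - 4642/565 = 158078/565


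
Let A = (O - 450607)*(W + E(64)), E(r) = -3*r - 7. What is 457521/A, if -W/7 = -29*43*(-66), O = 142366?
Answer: 152507/59214431811 ≈ 2.5755e-6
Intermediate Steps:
E(r) = -7 - 3*r
W = -576114 (W = -7*(-29*43)*(-66) = -(-8729)*(-66) = -7*82302 = -576114)
A = 177643295433 (A = (142366 - 450607)*(-576114 + (-7 - 3*64)) = -308241*(-576114 + (-7 - 192)) = -308241*(-576114 - 199) = -308241*(-576313) = 177643295433)
457521/A = 457521/177643295433 = 457521*(1/177643295433) = 152507/59214431811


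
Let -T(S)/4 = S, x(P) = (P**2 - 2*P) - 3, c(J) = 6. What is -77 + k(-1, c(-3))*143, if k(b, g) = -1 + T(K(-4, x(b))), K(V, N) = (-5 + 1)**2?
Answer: -9372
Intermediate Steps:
x(P) = -3 + P**2 - 2*P
K(V, N) = 16 (K(V, N) = (-4)**2 = 16)
T(S) = -4*S
k(b, g) = -65 (k(b, g) = -1 - 4*16 = -1 - 64 = -65)
-77 + k(-1, c(-3))*143 = -77 - 65*143 = -77 - 9295 = -9372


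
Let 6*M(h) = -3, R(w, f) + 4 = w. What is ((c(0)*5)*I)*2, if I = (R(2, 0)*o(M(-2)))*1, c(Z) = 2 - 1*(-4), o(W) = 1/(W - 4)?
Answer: 80/3 ≈ 26.667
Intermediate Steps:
R(w, f) = -4 + w
M(h) = -½ (M(h) = (⅙)*(-3) = -½)
o(W) = 1/(-4 + W)
c(Z) = 6 (c(Z) = 2 + 4 = 6)
I = 4/9 (I = ((-4 + 2)/(-4 - ½))*1 = -2/(-9/2)*1 = -2*(-2/9)*1 = (4/9)*1 = 4/9 ≈ 0.44444)
((c(0)*5)*I)*2 = ((6*5)*(4/9))*2 = (30*(4/9))*2 = (40/3)*2 = 80/3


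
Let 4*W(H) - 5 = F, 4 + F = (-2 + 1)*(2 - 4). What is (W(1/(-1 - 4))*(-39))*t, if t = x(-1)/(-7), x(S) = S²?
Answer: 117/28 ≈ 4.1786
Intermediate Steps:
t = -⅐ (t = (-1)²/(-7) = 1*(-⅐) = -⅐ ≈ -0.14286)
F = -2 (F = -4 + (-2 + 1)*(2 - 4) = -4 - 1*(-2) = -4 + 2 = -2)
W(H) = ¾ (W(H) = 5/4 + (¼)*(-2) = 5/4 - ½ = ¾)
(W(1/(-1 - 4))*(-39))*t = ((¾)*(-39))*(-⅐) = -117/4*(-⅐) = 117/28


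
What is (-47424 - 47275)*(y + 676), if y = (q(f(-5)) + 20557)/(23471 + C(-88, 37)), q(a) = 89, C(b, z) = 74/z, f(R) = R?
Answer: -1504615023406/23473 ≈ -6.4100e+7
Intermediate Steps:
y = 20646/23473 (y = (89 + 20557)/(23471 + 74/37) = 20646/(23471 + 74*(1/37)) = 20646/(23471 + 2) = 20646/23473 ≈ 0.87956)
(-47424 - 47275)*(y + 676) = (-47424 - 47275)*(20646/23473 + 676) = -94699*15888394/23473 = -1504615023406/23473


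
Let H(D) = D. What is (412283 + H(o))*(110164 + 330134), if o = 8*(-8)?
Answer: 181499201262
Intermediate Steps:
o = -64
(412283 + H(o))*(110164 + 330134) = (412283 - 64)*(110164 + 330134) = 412219*440298 = 181499201262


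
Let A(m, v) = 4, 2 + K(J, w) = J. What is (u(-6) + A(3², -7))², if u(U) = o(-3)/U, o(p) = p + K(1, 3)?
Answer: 196/9 ≈ 21.778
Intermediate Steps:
K(J, w) = -2 + J
o(p) = -1 + p (o(p) = p + (-2 + 1) = p - 1 = -1 + p)
u(U) = -4/U (u(U) = (-1 - 3)/U = -4/U)
(u(-6) + A(3², -7))² = (-4/(-6) + 4)² = (-4*(-⅙) + 4)² = (⅔ + 4)² = (14/3)² = 196/9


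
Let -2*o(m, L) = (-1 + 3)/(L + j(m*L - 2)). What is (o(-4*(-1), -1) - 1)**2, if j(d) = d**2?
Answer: 1296/1225 ≈ 1.0580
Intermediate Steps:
o(m, L) = -1/(L + (-2 + L*m)**2) (o(m, L) = -(-1 + 3)/(2*(L + (m*L - 2)**2)) = -1/(L + (L*m - 2)**2) = -1/(L + (-2 + L*m)**2))
(o(-4*(-1), -1) - 1)**2 = (-1/(-1 + (-2 - (-4)*(-1))**2) - 1)**2 = (-1/(-1 + (-2 - 1*4)**2) - 1)**2 = (-1/(-1 + (-2 - 4)**2) - 1)**2 = (-1/(-1 + (-6)**2) - 1)**2 = (-1/(-1 + 36) - 1)**2 = (-1/35 - 1)**2 = (-36/35)**2 = 1296/1225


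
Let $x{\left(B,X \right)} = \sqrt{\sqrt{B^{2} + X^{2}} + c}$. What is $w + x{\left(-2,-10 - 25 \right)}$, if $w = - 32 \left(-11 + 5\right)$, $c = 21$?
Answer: $192 + \sqrt{21 + \sqrt{1229}} \approx 199.49$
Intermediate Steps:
$w = 192$ ($w = \left(-32\right) \left(-6\right) = 192$)
$x{\left(B,X \right)} = \sqrt{21 + \sqrt{B^{2} + X^{2}}}$ ($x{\left(B,X \right)} = \sqrt{\sqrt{B^{2} + X^{2}} + 21} = \sqrt{21 + \sqrt{B^{2} + X^{2}}}$)
$w + x{\left(-2,-10 - 25 \right)} = 192 + \sqrt{21 + \sqrt{\left(-2\right)^{2} + \left(-10 - 25\right)^{2}}} = 192 + \sqrt{21 + \sqrt{4 + \left(-35\right)^{2}}} = 192 + \sqrt{21 + \sqrt{4 + 1225}} = 192 + \sqrt{21 + \sqrt{1229}}$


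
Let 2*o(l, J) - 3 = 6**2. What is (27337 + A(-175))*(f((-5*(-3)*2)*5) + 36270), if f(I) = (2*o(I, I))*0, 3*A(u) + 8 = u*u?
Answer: 1361672520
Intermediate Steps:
A(u) = -8/3 + u**2/3 (A(u) = -8/3 + (u*u)/3 = -8/3 + u**2/3)
o(l, J) = 39/2 (o(l, J) = 3/2 + (1/2)*6**2 = 3/2 + (1/2)*36 = 3/2 + 18 = 39/2)
f(I) = 0 (f(I) = (2*(39/2))*0 = 39*0 = 0)
(27337 + A(-175))*(f((-5*(-3)*2)*5) + 36270) = (27337 + (-8/3 + (1/3)*(-175)**2))*(0 + 36270) = (27337 + (-8/3 + (1/3)*30625))*36270 = (27337 + (-8/3 + 30625/3))*36270 = (27337 + 30617/3)*36270 = (112628/3)*36270 = 1361672520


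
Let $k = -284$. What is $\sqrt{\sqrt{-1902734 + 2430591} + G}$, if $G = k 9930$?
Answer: $\sqrt{-2820120 + \sqrt{527857}} \approx 1679.1 i$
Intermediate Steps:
$G = -2820120$ ($G = \left(-284\right) 9930 = -2820120$)
$\sqrt{\sqrt{-1902734 + 2430591} + G} = \sqrt{\sqrt{-1902734 + 2430591} - 2820120} = \sqrt{\sqrt{527857} - 2820120} = \sqrt{-2820120 + \sqrt{527857}}$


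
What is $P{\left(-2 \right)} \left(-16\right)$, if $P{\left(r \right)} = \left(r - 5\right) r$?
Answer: $-224$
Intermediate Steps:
$P{\left(r \right)} = r \left(-5 + r\right)$ ($P{\left(r \right)} = \left(-5 + r\right) r = r \left(-5 + r\right)$)
$P{\left(-2 \right)} \left(-16\right) = - 2 \left(-5 - 2\right) \left(-16\right) = \left(-2\right) \left(-7\right) \left(-16\right) = 14 \left(-16\right) = -224$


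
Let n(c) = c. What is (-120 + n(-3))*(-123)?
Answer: 15129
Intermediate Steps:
(-120 + n(-3))*(-123) = (-120 - 3)*(-123) = -123*(-123) = 15129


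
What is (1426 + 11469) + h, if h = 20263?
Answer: 33158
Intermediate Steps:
(1426 + 11469) + h = (1426 + 11469) + 20263 = 12895 + 20263 = 33158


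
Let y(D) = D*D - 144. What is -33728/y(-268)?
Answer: -527/1120 ≈ -0.47054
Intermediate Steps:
y(D) = -144 + D² (y(D) = D² - 144 = -144 + D²)
-33728/y(-268) = -33728/(-144 + (-268)²) = -33728/(-144 + 71824) = -33728/71680 = -33728*1/71680 = -527/1120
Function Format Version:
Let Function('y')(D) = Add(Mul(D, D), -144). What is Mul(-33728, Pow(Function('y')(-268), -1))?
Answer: Rational(-527, 1120) ≈ -0.47054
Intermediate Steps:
Function('y')(D) = Add(-144, Pow(D, 2)) (Function('y')(D) = Add(Pow(D, 2), -144) = Add(-144, Pow(D, 2)))
Mul(-33728, Pow(Function('y')(-268), -1)) = Mul(-33728, Pow(Add(-144, Pow(-268, 2)), -1)) = Mul(-33728, Pow(Add(-144, 71824), -1)) = Mul(-33728, Pow(71680, -1)) = Mul(-33728, Rational(1, 71680)) = Rational(-527, 1120)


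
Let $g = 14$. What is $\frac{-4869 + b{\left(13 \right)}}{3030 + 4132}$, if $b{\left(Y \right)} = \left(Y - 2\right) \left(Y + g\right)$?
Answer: $- \frac{2286}{3581} \approx -0.63837$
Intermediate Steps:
$b{\left(Y \right)} = \left(-2 + Y\right) \left(14 + Y\right)$ ($b{\left(Y \right)} = \left(Y - 2\right) \left(Y + 14\right) = \left(-2 + Y\right) \left(14 + Y\right)$)
$\frac{-4869 + b{\left(13 \right)}}{3030 + 4132} = \frac{-4869 + \left(-28 + 13^{2} + 12 \cdot 13\right)}{3030 + 4132} = \frac{-4869 + \left(-28 + 169 + 156\right)}{7162} = \left(-4869 + 297\right) \frac{1}{7162} = \left(-4572\right) \frac{1}{7162} = - \frac{2286}{3581}$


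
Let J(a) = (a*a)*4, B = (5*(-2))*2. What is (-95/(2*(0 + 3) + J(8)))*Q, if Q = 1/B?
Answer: 19/1048 ≈ 0.018130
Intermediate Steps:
B = -20 (B = -10*2 = -20)
J(a) = 4*a² (J(a) = a²*4 = 4*a²)
Q = -1/20 (Q = 1/(-20) = -1/20 ≈ -0.050000)
(-95/(2*(0 + 3) + J(8)))*Q = (-95/(2*(0 + 3) + 4*8²))*(-1/20) = (-95/(2*3 + 4*64))*(-1/20) = (-95/(6 + 256))*(-1/20) = (-95/262)*(-1/20) = ((1/262)*(-95))*(-1/20) = -95/262*(-1/20) = 19/1048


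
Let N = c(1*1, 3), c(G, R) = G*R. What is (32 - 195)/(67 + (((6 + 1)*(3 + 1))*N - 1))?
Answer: -163/150 ≈ -1.0867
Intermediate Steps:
N = 3 (N = (1*1)*3 = 1*3 = 3)
(32 - 195)/(67 + (((6 + 1)*(3 + 1))*N - 1)) = (32 - 195)/(67 + (((6 + 1)*(3 + 1))*3 - 1)) = -163/(67 + ((7*4)*3 - 1)) = -163/(67 + (28*3 - 1)) = -163/(67 + (84 - 1)) = -163/(67 + 83) = -163/150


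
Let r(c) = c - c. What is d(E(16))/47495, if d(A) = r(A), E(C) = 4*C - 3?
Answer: 0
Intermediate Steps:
r(c) = 0
E(C) = -3 + 4*C
d(A) = 0
d(E(16))/47495 = 0/47495 = 0*(1/47495) = 0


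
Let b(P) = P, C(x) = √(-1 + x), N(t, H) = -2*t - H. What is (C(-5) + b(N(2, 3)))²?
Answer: (7 - I*√6)² ≈ 43.0 - 34.293*I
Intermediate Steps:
N(t, H) = -H - 2*t
(C(-5) + b(N(2, 3)))² = (√(-1 - 5) + (-1*3 - 2*2))² = (√(-6) + (-3 - 4))² = (I*√6 - 7)² = (-7 + I*√6)²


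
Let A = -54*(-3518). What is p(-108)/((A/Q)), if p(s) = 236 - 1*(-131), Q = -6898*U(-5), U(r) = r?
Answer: 6328915/94986 ≈ 66.630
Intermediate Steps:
Q = 34490 (Q = -6898*(-5) = 34490)
A = 189972
p(s) = 367 (p(s) = 236 + 131 = 367)
p(-108)/((A/Q)) = 367/((189972/34490)) = 367/((189972*(1/34490))) = 367/(94986/17245) = 367*(17245/94986) = 6328915/94986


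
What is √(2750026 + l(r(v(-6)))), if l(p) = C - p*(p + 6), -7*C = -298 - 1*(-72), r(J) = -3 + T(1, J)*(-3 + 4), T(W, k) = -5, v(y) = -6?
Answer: 2*√33688018/7 ≈ 1658.3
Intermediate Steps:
r(J) = -8 (r(J) = -3 - 5*(-3 + 4) = -3 - 5*1 = -3 - 5 = -8)
C = 226/7 (C = -(-298 - 1*(-72))/7 = -(-298 + 72)/7 = -⅐*(-226) = 226/7 ≈ 32.286)
l(p) = 226/7 - p*(6 + p) (l(p) = 226/7 - p*(p + 6) = 226/7 - p*(6 + p))
√(2750026 + l(r(v(-6)))) = √(2750026 + (226/7 - 1*(-8)² - 6*(-8))) = √(2750026 + (226/7 - 1*64 + 48)) = √(2750026 + (226/7 - 64 + 48)) = √(2750026 + 114/7) = √(19250296/7) = 2*√33688018/7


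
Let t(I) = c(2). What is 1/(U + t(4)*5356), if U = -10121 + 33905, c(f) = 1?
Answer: 1/29140 ≈ 3.4317e-5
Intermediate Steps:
t(I) = 1
U = 23784
1/(U + t(4)*5356) = 1/(23784 + 1*5356) = 1/(23784 + 5356) = 1/29140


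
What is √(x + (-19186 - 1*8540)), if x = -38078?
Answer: 2*I*√16451 ≈ 256.52*I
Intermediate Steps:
√(x + (-19186 - 1*8540)) = √(-38078 + (-19186 - 1*8540)) = √(-38078 + (-19186 - 8540)) = √(-38078 - 27726) = √(-65804) = 2*I*√16451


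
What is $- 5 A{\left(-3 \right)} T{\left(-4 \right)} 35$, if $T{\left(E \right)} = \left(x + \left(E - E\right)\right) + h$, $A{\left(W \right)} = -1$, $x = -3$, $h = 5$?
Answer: $350$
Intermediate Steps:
$T{\left(E \right)} = 2$ ($T{\left(E \right)} = \left(-3 + \left(E - E\right)\right) + 5 = \left(-3 + 0\right) + 5 = -3 + 5 = 2$)
$- 5 A{\left(-3 \right)} T{\left(-4 \right)} 35 = \left(-5\right) \left(-1\right) 2 \cdot 35 = 5 \cdot 2 \cdot 35 = 10 \cdot 35 = 350$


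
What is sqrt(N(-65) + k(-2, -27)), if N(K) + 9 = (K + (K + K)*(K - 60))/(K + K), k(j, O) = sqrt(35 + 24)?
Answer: sqrt(-534 + 4*sqrt(59))/2 ≈ 11.217*I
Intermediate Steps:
k(j, O) = sqrt(59)
N(K) = -9 + (K + 2*K*(-60 + K))/(2*K) (N(K) = -9 + (K + (K + K)*(K - 60))/(K + K) = -9 + (K + (2*K)*(-60 + K))/((2*K)) = -9 + (K + 2*K*(-60 + K))*(1/(2*K)) = -9 + (K + 2*K*(-60 + K))/(2*K))
sqrt(N(-65) + k(-2, -27)) = sqrt((-137/2 - 65) + sqrt(59)) = sqrt(-267/2 + sqrt(59))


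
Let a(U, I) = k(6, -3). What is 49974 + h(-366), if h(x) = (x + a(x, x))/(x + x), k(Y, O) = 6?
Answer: 3048444/61 ≈ 49975.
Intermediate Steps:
a(U, I) = 6
h(x) = (6 + x)/(2*x) (h(x) = (x + 6)/(x + x) = (6 + x)/((2*x)) = (6 + x)*(1/(2*x)) = (6 + x)/(2*x))
49974 + h(-366) = 49974 + (½)*(6 - 366)/(-366) = 49974 + (½)*(-1/366)*(-360) = 49974 + 30/61 = 3048444/61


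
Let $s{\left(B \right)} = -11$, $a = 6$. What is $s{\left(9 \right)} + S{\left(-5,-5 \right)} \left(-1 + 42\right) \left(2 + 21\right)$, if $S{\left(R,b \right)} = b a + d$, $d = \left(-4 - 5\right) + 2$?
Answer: $-34902$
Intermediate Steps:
$d = -7$ ($d = -9 + 2 = -7$)
$S{\left(R,b \right)} = -7 + 6 b$ ($S{\left(R,b \right)} = b 6 - 7 = 6 b - 7 = -7 + 6 b$)
$s{\left(9 \right)} + S{\left(-5,-5 \right)} \left(-1 + 42\right) \left(2 + 21\right) = -11 + \left(-7 + 6 \left(-5\right)\right) \left(-1 + 42\right) \left(2 + 21\right) = -11 + \left(-7 - 30\right) 41 \cdot 23 = -11 - 34891 = -34902$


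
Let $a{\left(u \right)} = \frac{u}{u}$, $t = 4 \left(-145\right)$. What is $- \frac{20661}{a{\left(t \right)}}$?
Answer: $-20661$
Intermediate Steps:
$t = -580$
$a{\left(u \right)} = 1$
$- \frac{20661}{a{\left(t \right)}} = - \frac{20661}{1} = \left(-20661\right) 1 = -20661$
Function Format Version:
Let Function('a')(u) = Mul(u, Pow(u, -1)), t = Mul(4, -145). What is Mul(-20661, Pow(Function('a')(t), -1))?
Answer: -20661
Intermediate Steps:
t = -580
Function('a')(u) = 1
Mul(-20661, Pow(Function('a')(t), -1)) = Mul(-20661, Pow(1, -1)) = Mul(-20661, 1) = -20661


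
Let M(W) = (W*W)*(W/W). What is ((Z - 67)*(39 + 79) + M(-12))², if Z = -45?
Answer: 170877184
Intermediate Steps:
M(W) = W² (M(W) = W²*1 = W²)
((Z - 67)*(39 + 79) + M(-12))² = ((-45 - 67)*(39 + 79) + (-12)²)² = (-112*118 + 144)² = (-13216 + 144)² = (-13072)² = 170877184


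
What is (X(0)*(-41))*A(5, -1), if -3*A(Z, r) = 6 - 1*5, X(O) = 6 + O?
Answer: 82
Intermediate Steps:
A(Z, r) = -⅓ (A(Z, r) = -(6 - 1*5)/3 = -(6 - 5)/3 = -⅓*1 = -⅓)
(X(0)*(-41))*A(5, -1) = ((6 + 0)*(-41))*(-⅓) = (6*(-41))*(-⅓) = -246*(-⅓) = 82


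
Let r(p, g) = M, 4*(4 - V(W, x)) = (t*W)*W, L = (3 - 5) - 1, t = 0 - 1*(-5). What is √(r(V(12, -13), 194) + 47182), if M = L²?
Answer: √47191 ≈ 217.23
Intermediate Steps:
t = 5 (t = 0 + 5 = 5)
L = -3 (L = -2 - 1 = -3)
V(W, x) = 4 - 5*W²/4 (V(W, x) = 4 - 5*W*W/4 = 4 - 5*W²/4)
M = 9 (M = (-3)² = 9)
r(p, g) = 9
√(r(V(12, -13), 194) + 47182) = √(9 + 47182) = √47191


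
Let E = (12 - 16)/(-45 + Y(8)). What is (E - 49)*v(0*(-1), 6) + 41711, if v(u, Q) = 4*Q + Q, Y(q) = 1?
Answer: 442681/11 ≈ 40244.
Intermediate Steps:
v(u, Q) = 5*Q
E = 1/11 (E = (12 - 16)/(-45 + 1) = -4/(-44) = -4*(-1/44) = 1/11 ≈ 0.090909)
(E - 49)*v(0*(-1), 6) + 41711 = (1/11 - 49)*(5*6) + 41711 = -538/11*30 + 41711 = -16140/11 + 41711 = 442681/11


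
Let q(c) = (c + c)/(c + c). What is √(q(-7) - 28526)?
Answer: 5*I*√1141 ≈ 168.89*I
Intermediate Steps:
q(c) = 1 (q(c) = (2*c)/((2*c)) = (2*c)*(1/(2*c)) = 1)
√(q(-7) - 28526) = √(1 - 28526) = √(-28525) = 5*I*√1141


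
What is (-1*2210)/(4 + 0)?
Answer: -1105/2 ≈ -552.50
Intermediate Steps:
(-1*2210)/(4 + 0) = -2210/4 = (¼)*(-2210) = -1105/2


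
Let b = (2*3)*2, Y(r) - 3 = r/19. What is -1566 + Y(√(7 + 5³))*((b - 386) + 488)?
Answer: -1224 + 12*√33 ≈ -1155.1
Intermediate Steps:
Y(r) = 3 + r/19
b = 12 (b = 6*2 = 12)
-1566 + Y(√(7 + 5³))*((b - 386) + 488) = -1566 + (3 + √(7 + 5³)/19)*((12 - 386) + 488) = -1566 + (3 + √(7 + 125)/19)*(-374 + 488) = -1566 + (3 + √132/19)*114 = -1566 + (3 + (2*√33)/19)*114 = -1566 + (3 + 2*√33/19)*114 = -1566 + (342 + 12*√33) = -1224 + 12*√33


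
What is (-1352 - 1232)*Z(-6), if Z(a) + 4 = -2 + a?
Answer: 31008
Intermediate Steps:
Z(a) = -6 + a (Z(a) = -4 + (-2 + a) = -6 + a)
(-1352 - 1232)*Z(-6) = (-1352 - 1232)*(-6 - 6) = -2584*(-12) = 31008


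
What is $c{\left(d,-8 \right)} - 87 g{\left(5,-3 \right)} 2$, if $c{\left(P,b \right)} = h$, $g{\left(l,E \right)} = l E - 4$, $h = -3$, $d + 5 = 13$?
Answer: $3303$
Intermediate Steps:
$d = 8$ ($d = -5 + 13 = 8$)
$g{\left(l,E \right)} = -4 + E l$ ($g{\left(l,E \right)} = E l - 4 = -4 + E l$)
$c{\left(P,b \right)} = -3$
$c{\left(d,-8 \right)} - 87 g{\left(5,-3 \right)} 2 = -3 - 87 \left(-4 - 15\right) 2 = -3 - 87 \left(\left(-19\right) 2\right) = -3 - -3306 = -3 + 3306 = 3303$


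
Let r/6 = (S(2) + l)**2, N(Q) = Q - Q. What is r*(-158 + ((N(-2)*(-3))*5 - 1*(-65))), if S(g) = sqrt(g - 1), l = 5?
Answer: -20088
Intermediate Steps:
N(Q) = 0
S(g) = sqrt(-1 + g)
r = 216 (r = 6*(sqrt(-1 + 2) + 5)**2 = 6*(sqrt(1) + 5)**2 = 6*(1 + 5)**2 = 6*6**2 = 6*36 = 216)
r*(-158 + ((N(-2)*(-3))*5 - 1*(-65))) = 216*(-158 + ((0*(-3))*5 - 1*(-65))) = 216*(-158 + (0*5 + 65)) = 216*(-158 + (0 + 65)) = 216*(-158 + 65) = 216*(-93) = -20088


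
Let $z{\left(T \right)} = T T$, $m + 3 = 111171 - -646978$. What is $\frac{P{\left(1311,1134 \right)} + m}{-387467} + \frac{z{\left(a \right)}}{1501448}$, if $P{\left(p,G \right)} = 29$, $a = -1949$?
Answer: $\frac{333472196267}{581761552216} \approx 0.57321$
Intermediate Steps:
$m = 758146$ ($m = -3 + \left(111171 - -646978\right) = -3 + \left(111171 + 646978\right) = -3 + 758149 = 758146$)
$z{\left(T \right)} = T^{2}$
$\frac{P{\left(1311,1134 \right)} + m}{-387467} + \frac{z{\left(a \right)}}{1501448} = \frac{29 + 758146}{-387467} + \frac{\left(-1949\right)^{2}}{1501448} = 758175 \left(- \frac{1}{387467}\right) + 3798601 \cdot \frac{1}{1501448} = - \frac{758175}{387467} + \frac{3798601}{1501448} = \frac{333472196267}{581761552216}$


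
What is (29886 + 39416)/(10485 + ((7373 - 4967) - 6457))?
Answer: 34651/3217 ≈ 10.771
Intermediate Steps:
(29886 + 39416)/(10485 + ((7373 - 4967) - 6457)) = 69302/(10485 + (2406 - 6457)) = 69302/(10485 - 4051) = 69302/6434 = 69302*(1/6434) = 34651/3217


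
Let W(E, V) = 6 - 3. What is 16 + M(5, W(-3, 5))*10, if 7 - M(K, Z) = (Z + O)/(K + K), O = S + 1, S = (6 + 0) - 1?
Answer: 77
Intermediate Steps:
W(E, V) = 3
S = 5 (S = 6 - 1 = 5)
O = 6 (O = 5 + 1 = 6)
M(K, Z) = 7 - (6 + Z)/(2*K) (M(K, Z) = 7 - (Z + 6)/(K + K) = 7 - (6 + Z)/(2*K))
16 + M(5, W(-3, 5))*10 = 16 + ((½)*(-6 - 1*3 + 14*5)/5)*10 = 16 + ((½)*(⅕)*(-6 - 3 + 70))*10 = 16 + ((½)*(⅕)*61)*10 = 16 + (61/10)*10 = 16 + 61 = 77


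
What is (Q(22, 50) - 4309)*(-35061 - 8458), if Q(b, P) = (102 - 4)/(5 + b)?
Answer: 5058866155/27 ≈ 1.8737e+8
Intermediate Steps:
Q(b, P) = 98/(5 + b)
(Q(22, 50) - 4309)*(-35061 - 8458) = (98/(5 + 22) - 4309)*(-35061 - 8458) = (98/27 - 4309)*(-43519) = -116245/27*(-43519) = 5058866155/27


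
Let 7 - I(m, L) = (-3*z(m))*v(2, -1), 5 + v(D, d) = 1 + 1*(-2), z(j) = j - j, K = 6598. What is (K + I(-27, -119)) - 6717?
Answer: -112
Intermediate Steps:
z(j) = 0
v(D, d) = -6 (v(D, d) = -5 + (1 + 1*(-2)) = -5 + (1 - 2) = -5 - 1 = -6)
I(m, L) = 7 (I(m, L) = 7 - (-3*0)*(-6) = 7 - 0*(-6) = 7 - 1*0 = 7 + 0 = 7)
(K + I(-27, -119)) - 6717 = (6598 + 7) - 6717 = 6605 - 6717 = -112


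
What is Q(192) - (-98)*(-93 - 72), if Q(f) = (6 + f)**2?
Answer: 23034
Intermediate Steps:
Q(192) - (-98)*(-93 - 72) = (6 + 192)**2 - (-98)*(-93 - 72) = 198**2 - (-98)*(-165) = 39204 - 1*16170 = 39204 - 16170 = 23034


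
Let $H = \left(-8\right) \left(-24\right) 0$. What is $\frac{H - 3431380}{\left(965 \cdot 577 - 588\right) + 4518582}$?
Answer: $- \frac{3431380}{5074799} \approx -0.67616$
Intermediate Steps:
$H = 0$ ($H = 192 \cdot 0 = 0$)
$\frac{H - 3431380}{\left(965 \cdot 577 - 588\right) + 4518582} = \frac{0 - 3431380}{\left(965 \cdot 577 - 588\right) + 4518582} = - \frac{3431380}{\left(556805 - 588\right) + 4518582} = - \frac{3431380}{556217 + 4518582} = - \frac{3431380}{5074799}$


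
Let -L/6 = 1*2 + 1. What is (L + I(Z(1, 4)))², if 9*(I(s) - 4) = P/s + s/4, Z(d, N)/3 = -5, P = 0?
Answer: 29929/144 ≈ 207.84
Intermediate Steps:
Z(d, N) = -15 (Z(d, N) = 3*(-5) = -15)
I(s) = 4 + s/36 (I(s) = 4 + (0/s + s/4)/9 = 4 + (0 + s*(¼))/9 = 4 + (0 + s/4)/9 = 4 + (s/4)/9 = 4 + s/36)
L = -18 (L = -6*(1*2 + 1) = -6*(2 + 1) = -6*3 = -18)
(L + I(Z(1, 4)))² = (-18 + (4 + (1/36)*(-15)))² = (-18 + (4 - 5/12))² = (-18 + 43/12)² = (-173/12)² = 29929/144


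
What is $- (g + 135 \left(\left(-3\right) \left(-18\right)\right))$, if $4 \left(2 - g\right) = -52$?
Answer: $-7305$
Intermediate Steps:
$g = 15$ ($g = 2 - -13 = 2 + 13 = 15$)
$- (g + 135 \left(\left(-3\right) \left(-18\right)\right)) = - (15 + 135 \left(\left(-3\right) \left(-18\right)\right)) = - (15 + 135 \cdot 54) = - (15 + 7290) = \left(-1\right) 7305 = -7305$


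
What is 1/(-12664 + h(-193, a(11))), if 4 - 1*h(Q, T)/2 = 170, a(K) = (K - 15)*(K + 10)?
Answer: -1/12996 ≈ -7.6947e-5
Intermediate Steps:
a(K) = (-15 + K)*(10 + K)
h(Q, T) = -332 (h(Q, T) = 8 - 2*170 = 8 - 340 = -332)
1/(-12664 + h(-193, a(11))) = 1/(-12664 - 332) = 1/(-12996) = -1/12996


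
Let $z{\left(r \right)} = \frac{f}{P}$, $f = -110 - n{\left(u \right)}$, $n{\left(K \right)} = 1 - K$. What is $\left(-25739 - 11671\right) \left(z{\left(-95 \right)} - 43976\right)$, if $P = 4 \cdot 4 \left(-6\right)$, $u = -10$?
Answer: $\frac{26321520125}{16} \approx 1.6451 \cdot 10^{9}$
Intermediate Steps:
$f = -121$ ($f = -110 - \left(1 - -10\right) = -110 - \left(1 + 10\right) = -110 - 11 = -121$)
$P = -96$ ($P = 16 \left(-6\right) = -96$)
$z{\left(r \right)} = \frac{121}{96}$ ($z{\left(r \right)} = - \frac{121}{-96} = \left(-121\right) \left(- \frac{1}{96}\right) = \frac{121}{96}$)
$\left(-25739 - 11671\right) \left(z{\left(-95 \right)} - 43976\right) = \left(-25739 - 11671\right) \left(\frac{121}{96} - 43976\right) = \left(-37410\right) \left(- \frac{4221575}{96}\right) = \frac{26321520125}{16}$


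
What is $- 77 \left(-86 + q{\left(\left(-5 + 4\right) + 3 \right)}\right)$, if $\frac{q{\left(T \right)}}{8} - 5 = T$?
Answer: $2310$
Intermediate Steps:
$q{\left(T \right)} = 40 + 8 T$
$- 77 \left(-86 + q{\left(\left(-5 + 4\right) + 3 \right)}\right) = - 77 \left(-86 + \left(40 + 8 \left(\left(-5 + 4\right) + 3\right)\right)\right) = - 77 \left(-86 + \left(40 + 8 \left(-1 + 3\right)\right)\right) = - 77 \left(-86 + \left(40 + 8 \cdot 2\right)\right) = - 77 \left(-86 + \left(40 + 16\right)\right) = - 77 \left(-86 + 56\right) = \left(-77\right) \left(-30\right) = 2310$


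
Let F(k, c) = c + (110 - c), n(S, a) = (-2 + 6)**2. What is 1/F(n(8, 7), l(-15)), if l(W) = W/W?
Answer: 1/110 ≈ 0.0090909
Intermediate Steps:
l(W) = 1
n(S, a) = 16 (n(S, a) = 4**2 = 16)
F(k, c) = 110
1/F(n(8, 7), l(-15)) = 1/110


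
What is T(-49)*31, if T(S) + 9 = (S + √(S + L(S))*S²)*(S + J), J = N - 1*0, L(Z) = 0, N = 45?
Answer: 5797 - 2084068*I ≈ 5797.0 - 2.0841e+6*I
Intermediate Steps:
J = 45 (J = 45 - 1*0 = 45 + 0 = 45)
T(S) = -9 + (45 + S)*(S + S^(5/2)) (T(S) = -9 + (S + √(S + 0)*S²)*(S + 45) = -9 + (S + √S*S²)*(45 + S) = -9 + (S + S^(5/2))*(45 + S) = -9 + (45 + S)*(S + S^(5/2)))
T(-49)*31 = (-9 + (-49)² + (-49)^(7/2) + 45*(-49) + 45*(-49)^(5/2))*31 = (-9 + 2401 - 823543*I - 2205 + 45*(16807*I))*31 = (-9 + 2401 - 823543*I - 2205 + 756315*I)*31 = (187 - 67228*I)*31 = 5797 - 2084068*I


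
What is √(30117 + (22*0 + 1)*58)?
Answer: 5*√1207 ≈ 173.71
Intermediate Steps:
√(30117 + (22*0 + 1)*58) = √(30117 + (0 + 1)*58) = √(30117 + 1*58) = √(30117 + 58) = √30175 = 5*√1207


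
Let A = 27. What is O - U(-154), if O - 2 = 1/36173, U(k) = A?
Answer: -904324/36173 ≈ -25.000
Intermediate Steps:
U(k) = 27
O = 72347/36173 (O = 2 + 1/36173 = 72347/36173 ≈ 2.0000)
O - U(-154) = 72347/36173 - 1*27 = 72347/36173 - 27 = -904324/36173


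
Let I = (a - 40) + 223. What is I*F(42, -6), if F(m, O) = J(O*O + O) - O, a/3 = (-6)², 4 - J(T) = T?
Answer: -5820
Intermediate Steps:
J(T) = 4 - T
a = 108 (a = 3*(-6)² = 3*36 = 108)
F(m, O) = 4 - O² - 2*O (F(m, O) = (4 - (O*O + O)) - O = (4 - (O² + O)) - O = (4 - (O + O²)) - O = (4 + (-O - O²)) - O = (4 - O - O²) - O = 4 - O² - 2*O)
I = 291 (I = (108 - 40) + 223 = 68 + 223 = 291)
I*F(42, -6) = 291*(4 - 1*(-6) - 1*(-6)*(1 - 6)) = 291*(4 + 6 - 1*(-6)*(-5)) = 291*(4 + 6 - 30) = 291*(-20) = -5820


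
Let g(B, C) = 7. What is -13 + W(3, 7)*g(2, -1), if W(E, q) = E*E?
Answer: 50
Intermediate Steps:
W(E, q) = E²
-13 + W(3, 7)*g(2, -1) = -13 + 3²*7 = -13 + 9*7 = -13 + 63 = 50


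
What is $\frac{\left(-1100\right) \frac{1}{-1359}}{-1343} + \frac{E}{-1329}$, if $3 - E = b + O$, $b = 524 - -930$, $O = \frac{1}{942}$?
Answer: $\frac{92344393433}{84626735658} \approx 1.0912$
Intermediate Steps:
$O = \frac{1}{942} \approx 0.0010616$
$b = 1454$ ($b = 524 + 930 = 1454$)
$E = - \frac{1366843}{942}$ ($E = 3 - \left(1454 + \frac{1}{942}\right) = 3 - \frac{1369669}{942} = - \frac{1366843}{942} \approx -1451.0$)
$\frac{\left(-1100\right) \frac{1}{-1359}}{-1343} + \frac{E}{-1329} = \frac{\left(-1100\right) \frac{1}{-1359}}{-1343} - \frac{1366843}{942 \left(-1329\right)} = \left(-1100\right) \left(- \frac{1}{1359}\right) \left(- \frac{1}{1343}\right) - - \frac{1366843}{1251918} = \frac{1100}{1359} \left(- \frac{1}{1343}\right) + \frac{1366843}{1251918} = - \frac{1100}{1825137} + \frac{1366843}{1251918} = \frac{92344393433}{84626735658}$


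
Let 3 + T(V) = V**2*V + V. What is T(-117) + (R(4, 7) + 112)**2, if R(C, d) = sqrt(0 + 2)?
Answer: -1589187 + 224*sqrt(2) ≈ -1.5889e+6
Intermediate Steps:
R(C, d) = sqrt(2)
T(V) = -3 + V + V**3 (T(V) = -3 + (V**2*V + V) = -3 + (V**3 + V) = -3 + (V + V**3) = -3 + V + V**3)
T(-117) + (R(4, 7) + 112)**2 = (-3 - 117 + (-117)**3) + (sqrt(2) + 112)**2 = (-3 - 117 - 1601613) + (112 + sqrt(2))**2 = -1601733 + (112 + sqrt(2))**2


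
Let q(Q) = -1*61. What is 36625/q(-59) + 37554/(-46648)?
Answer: -855386897/1422764 ≈ -601.21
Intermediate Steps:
q(Q) = -61
36625/q(-59) + 37554/(-46648) = 36625/(-61) + 37554/(-46648) = 36625*(-1/61) + 37554*(-1/46648) = -36625/61 - 18777/23324 = -855386897/1422764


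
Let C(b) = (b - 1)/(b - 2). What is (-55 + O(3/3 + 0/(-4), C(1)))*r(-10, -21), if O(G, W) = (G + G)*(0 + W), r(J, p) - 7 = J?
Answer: 165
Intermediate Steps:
r(J, p) = 7 + J
C(b) = (-1 + b)/(-2 + b)
O(G, W) = 2*G*W (O(G, W) = (2*G)*W = 2*G*W)
(-55 + O(3/3 + 0/(-4), C(1)))*r(-10, -21) = (-55 + 2*(3/3 + 0/(-4))*((-1 + 1)/(-2 + 1)))*(7 - 10) = (-55 + 2*(3*(1/3) + 0*(-1/4))*(0/(-1)))*(-3) = (-55 + 2*(1 + 0)*(-1*0))*(-3) = (-55 + 2*1*0)*(-3) = (-55 + 0)*(-3) = -55*(-3) = 165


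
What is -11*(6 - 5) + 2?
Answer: -9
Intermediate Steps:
-11*(6 - 5) + 2 = -11*1 + 2 = -11 + 2 = -9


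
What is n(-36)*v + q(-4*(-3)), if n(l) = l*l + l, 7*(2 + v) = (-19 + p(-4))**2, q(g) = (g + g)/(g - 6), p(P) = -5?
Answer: 101164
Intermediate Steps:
q(g) = 2*g/(-6 + g) (q(g) = (2*g)/(-6 + g) = 2*g/(-6 + g))
v = 562/7 (v = -2 + (-19 - 5)**2/7 = -2 + (1/7)*(-24)**2 = -2 + (1/7)*576 = -2 + 576/7 = 562/7 ≈ 80.286)
n(l) = l + l**2 (n(l) = l**2 + l = l + l**2)
n(-36)*v + q(-4*(-3)) = -36*(1 - 36)*(562/7) + 2*(-4*(-3))/(-6 - 4*(-3)) = -36*(-35)*(562/7) + 2*12/(-6 + 12) = 1260*(562/7) + 2*12/6 = 101160 + 2*12*(1/6) = 101160 + 4 = 101164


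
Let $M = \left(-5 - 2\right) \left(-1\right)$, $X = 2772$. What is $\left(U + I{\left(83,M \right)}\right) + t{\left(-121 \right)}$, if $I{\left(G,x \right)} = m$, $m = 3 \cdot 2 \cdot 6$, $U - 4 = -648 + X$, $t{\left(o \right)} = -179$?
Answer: $1985$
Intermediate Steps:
$U = 2128$ ($U = 4 + \left(-648 + 2772\right) = 4 + 2124 = 2128$)
$M = 7$ ($M = \left(-7\right) \left(-1\right) = 7$)
$m = 36$ ($m = 6 \cdot 6 = 36$)
$I{\left(G,x \right)} = 36$
$\left(U + I{\left(83,M \right)}\right) + t{\left(-121 \right)} = \left(2128 + 36\right) - 179 = 2164 - 179 = 1985$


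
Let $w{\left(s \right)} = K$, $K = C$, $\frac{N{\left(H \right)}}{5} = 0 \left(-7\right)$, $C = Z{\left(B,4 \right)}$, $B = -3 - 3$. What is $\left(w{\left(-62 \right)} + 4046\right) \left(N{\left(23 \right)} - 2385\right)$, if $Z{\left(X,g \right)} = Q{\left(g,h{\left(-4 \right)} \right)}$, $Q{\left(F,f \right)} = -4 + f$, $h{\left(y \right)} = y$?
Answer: $-9630630$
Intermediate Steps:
$B = -6$
$Z{\left(X,g \right)} = -8$ ($Z{\left(X,g \right)} = -4 - 4 = -8$)
$C = -8$
$N{\left(H \right)} = 0$ ($N{\left(H \right)} = 5 \cdot 0 \left(-7\right) = 5 \cdot 0 = 0$)
$K = -8$
$w{\left(s \right)} = -8$
$\left(w{\left(-62 \right)} + 4046\right) \left(N{\left(23 \right)} - 2385\right) = \left(-8 + 4046\right) \left(0 - 2385\right) = 4038 \left(-2385\right) = -9630630$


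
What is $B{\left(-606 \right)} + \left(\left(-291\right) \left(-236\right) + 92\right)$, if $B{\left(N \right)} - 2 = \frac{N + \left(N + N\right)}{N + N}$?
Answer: $\frac{137543}{2} \approx 68772.0$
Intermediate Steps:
$B{\left(N \right)} = \frac{7}{2}$ ($B{\left(N \right)} = 2 + \frac{N + \left(N + N\right)}{N + N} = 2 + \frac{N + 2 N}{2 N} = 2 + 3 N \frac{1}{2 N} = 2 + \frac{3}{2} = \frac{7}{2}$)
$B{\left(-606 \right)} + \left(\left(-291\right) \left(-236\right) + 92\right) = \frac{7}{2} + \left(\left(-291\right) \left(-236\right) + 92\right) = \frac{7}{2} + \left(68676 + 92\right) = \frac{7}{2} + 68768 = \frac{137543}{2}$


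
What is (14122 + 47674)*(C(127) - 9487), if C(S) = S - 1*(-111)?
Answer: -571551204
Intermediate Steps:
C(S) = 111 + S (C(S) = S + 111 = 111 + S)
(14122 + 47674)*(C(127) - 9487) = (14122 + 47674)*((111 + 127) - 9487) = 61796*(238 - 9487) = 61796*(-9249) = -571551204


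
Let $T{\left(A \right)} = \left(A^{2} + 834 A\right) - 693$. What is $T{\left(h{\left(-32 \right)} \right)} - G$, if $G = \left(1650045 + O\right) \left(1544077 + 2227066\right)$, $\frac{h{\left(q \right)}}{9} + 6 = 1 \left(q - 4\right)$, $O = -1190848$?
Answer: $-1731697725232$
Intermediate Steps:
$h{\left(q \right)} = -90 + 9 q$ ($h{\left(q \right)} = -54 + 9 \cdot 1 \left(q - 4\right) = -54 + 9 \cdot 1 \left(-4 + q\right) = -54 + 9 \left(-4 + q\right) = -54 + \left(-36 + 9 q\right) = -90 + 9 q$)
$T{\left(A \right)} = -693 + A^{2} + 834 A$
$G = 1731697552171$ ($G = \left(1650045 - 1190848\right) \left(1544077 + 2227066\right) = 459197 \cdot 3771143 = 1731697552171$)
$T{\left(h{\left(-32 \right)} \right)} - G = \left(-693 + \left(-90 + 9 \left(-32\right)\right)^{2} + 834 \left(-90 + 9 \left(-32\right)\right)\right) - 1731697552171 = \left(-693 + \left(-90 - 288\right)^{2} + 834 \left(-90 - 288\right)\right) - 1731697552171 = \left(-693 + \left(-378\right)^{2} + 834 \left(-378\right)\right) - 1731697552171 = \left(-693 + 142884 - 315252\right) - 1731697552171 = -173061 - 1731697552171 = -1731697725232$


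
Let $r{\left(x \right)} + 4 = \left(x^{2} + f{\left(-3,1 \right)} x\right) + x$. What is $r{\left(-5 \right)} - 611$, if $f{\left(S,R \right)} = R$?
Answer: $-600$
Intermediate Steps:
$r{\left(x \right)} = -4 + x^{2} + 2 x$ ($r{\left(x \right)} = -4 + \left(\left(x^{2} + 1 x\right) + x\right) = -4 + \left(\left(x^{2} + x\right) + x\right) = -4 + \left(\left(x + x^{2}\right) + x\right) = -4 + \left(x^{2} + 2 x\right) = -4 + x^{2} + 2 x$)
$r{\left(-5 \right)} - 611 = \left(-4 + \left(-5\right)^{2} + 2 \left(-5\right)\right) - 611 = \left(-4 + 25 - 10\right) - 611 = 11 - 611 = -600$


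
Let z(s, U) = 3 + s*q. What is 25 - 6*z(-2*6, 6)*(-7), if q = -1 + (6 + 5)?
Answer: -4889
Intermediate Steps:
q = 10 (q = -1 + 11 = 10)
z(s, U) = 3 + 10*s (z(s, U) = 3 + s*10 = 3 + 10*s)
25 - 6*z(-2*6, 6)*(-7) = 25 - 6*(3 + 10*(-2*6))*(-7) = 25 - 6*(3 + 10*(-12))*(-7) = 25 - 6*(3 - 120)*(-7) = 25 - 6*(-117)*(-7) = 25 - 1*(-702)*(-7) = 25 + 702*(-7) = 25 - 4914 = -4889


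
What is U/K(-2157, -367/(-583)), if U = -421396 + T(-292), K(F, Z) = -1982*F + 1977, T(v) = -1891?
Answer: -423287/4277151 ≈ -0.098965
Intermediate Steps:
K(F, Z) = 1977 - 1982*F
U = -423287 (U = -421396 - 1891 = -423287)
U/K(-2157, -367/(-583)) = -423287/(1977 - 1982*(-2157)) = -423287/(1977 + 4275174) = -423287/4277151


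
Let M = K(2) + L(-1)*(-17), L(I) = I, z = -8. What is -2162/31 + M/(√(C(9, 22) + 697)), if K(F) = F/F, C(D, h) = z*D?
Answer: -53492/775 ≈ -69.022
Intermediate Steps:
C(D, h) = -8*D
K(F) = 1
M = 18 (M = 1 - 1*(-17) = 1 + 17 = 18)
-2162/31 + M/(√(C(9, 22) + 697)) = -2162/31 + 18/(√(-8*9 + 697)) = -2162*1/31 + 18/(√(-72 + 697)) = -2162/31 + 18/(√625) = -2162/31 + 18/25 = -53492/775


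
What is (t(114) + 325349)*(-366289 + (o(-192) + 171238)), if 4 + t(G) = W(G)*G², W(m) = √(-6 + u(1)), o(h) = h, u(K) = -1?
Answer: -63521333835 - 2537378028*I*√7 ≈ -6.3521e+10 - 6.7133e+9*I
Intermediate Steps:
W(m) = I*√7 (W(m) = √(-6 - 1) = √(-7) = I*√7)
t(G) = -4 + I*√7*G² (t(G) = -4 + (I*√7)*G² = -4 + I*√7*G²)
(t(114) + 325349)*(-366289 + (o(-192) + 171238)) = ((-4 + I*√7*114²) + 325349)*(-366289 + (-192 + 171238)) = ((-4 + I*√7*12996) + 325349)*(-366289 + 171046) = ((-4 + 12996*I*√7) + 325349)*(-195243) = (325345 + 12996*I*√7)*(-195243) = -63521333835 - 2537378028*I*√7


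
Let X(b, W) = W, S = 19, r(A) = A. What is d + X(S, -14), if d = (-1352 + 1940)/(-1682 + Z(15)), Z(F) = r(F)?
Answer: -23926/1667 ≈ -14.353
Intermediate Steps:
Z(F) = F
d = -588/1667 (d = (-1352 + 1940)/(-1682 + 15) = 588/(-1667) = 588*(-1/1667) = -588/1667 ≈ -0.35273)
d + X(S, -14) = -588/1667 - 14 = -23926/1667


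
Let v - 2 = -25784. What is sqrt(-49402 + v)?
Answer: 4*I*sqrt(4699) ≈ 274.2*I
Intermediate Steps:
v = -25782 (v = 2 - 25784 = -25782)
sqrt(-49402 + v) = sqrt(-49402 - 25782) = sqrt(-75184) = 4*I*sqrt(4699)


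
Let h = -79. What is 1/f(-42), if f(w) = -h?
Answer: 1/79 ≈ 0.012658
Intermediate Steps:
f(w) = 79 (f(w) = -1*(-79) = 79)
1/f(-42) = 1/79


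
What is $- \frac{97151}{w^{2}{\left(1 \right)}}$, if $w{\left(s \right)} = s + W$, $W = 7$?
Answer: $- \frac{97151}{64} \approx -1518.0$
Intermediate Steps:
$w{\left(s \right)} = 7 + s$ ($w{\left(s \right)} = s + 7 = 7 + s$)
$- \frac{97151}{w^{2}{\left(1 \right)}} = - \frac{97151}{\left(7 + 1\right)^{2}} = - \frac{97151}{8^{2}} = - \frac{97151}{64}$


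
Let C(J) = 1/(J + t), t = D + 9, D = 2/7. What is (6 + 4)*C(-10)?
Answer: -14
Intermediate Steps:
D = 2/7 (D = 2*(⅐) = 2/7 ≈ 0.28571)
t = 65/7 (t = 2/7 + 9 = 65/7 ≈ 9.2857)
C(J) = 1/(65/7 + J) (C(J) = 1/(J + 65/7) = 1/(65/7 + J))
(6 + 4)*C(-10) = (6 + 4)*(7/(65 + 7*(-10))) = 10*(7/(65 - 70)) = 10*(7/(-5)) = 10*(7*(-⅕)) = 10*(-7/5) = -14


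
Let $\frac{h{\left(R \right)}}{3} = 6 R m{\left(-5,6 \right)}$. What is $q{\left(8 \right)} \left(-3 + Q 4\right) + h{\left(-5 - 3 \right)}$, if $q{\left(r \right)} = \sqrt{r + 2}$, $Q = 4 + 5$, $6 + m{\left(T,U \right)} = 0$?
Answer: $864 + 33 \sqrt{10} \approx 968.36$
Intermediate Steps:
$m{\left(T,U \right)} = -6$ ($m{\left(T,U \right)} = -6 + 0 = -6$)
$Q = 9$
$q{\left(r \right)} = \sqrt{2 + r}$
$h{\left(R \right)} = - 108 R$ ($h{\left(R \right)} = 3 \cdot 6 R \left(-6\right) = 3 \left(- 36 R\right) = - 108 R$)
$q{\left(8 \right)} \left(-3 + Q 4\right) + h{\left(-5 - 3 \right)} = \sqrt{2 + 8} \left(-3 + 9 \cdot 4\right) - 108 \left(-5 - 3\right) = \sqrt{10} \left(-3 + 36\right) - 108 \left(-5 - 3\right) = \sqrt{10} \cdot 33 - -864 = 33 \sqrt{10} + 864 = 864 + 33 \sqrt{10}$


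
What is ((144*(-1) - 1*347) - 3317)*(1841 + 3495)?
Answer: -20319488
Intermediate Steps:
((144*(-1) - 1*347) - 3317)*(1841 + 3495) = ((-144 - 347) - 3317)*5336 = (-491 - 3317)*5336 = -3808*5336 = -20319488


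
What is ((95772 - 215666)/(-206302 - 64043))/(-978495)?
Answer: -119894/264531230775 ≈ -4.5323e-7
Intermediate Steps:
((95772 - 215666)/(-206302 - 64043))/(-978495) = -119894/(-270345)*(-1/978495) = -119894*(-1/270345)*(-1/978495) = (119894/270345)*(-1/978495) = -119894/264531230775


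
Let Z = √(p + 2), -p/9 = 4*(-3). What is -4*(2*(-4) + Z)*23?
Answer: 736 - 92*√110 ≈ -228.90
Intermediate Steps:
p = 108 (p = -36*(-3) = -9*(-12) = 108)
Z = √110 (Z = √(108 + 2) = √110 ≈ 10.488)
-4*(2*(-4) + Z)*23 = -4*(2*(-4) + √110)*23 = -4*(-8 + √110)*23 = (32 - 4*√110)*23 = 736 - 92*√110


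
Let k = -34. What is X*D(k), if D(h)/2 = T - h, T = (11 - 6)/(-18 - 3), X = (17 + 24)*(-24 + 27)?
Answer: 58138/7 ≈ 8305.4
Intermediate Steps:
X = 123 (X = 41*3 = 123)
T = -5/21 (T = 5/(-21) = 5*(-1/21) = -5/21 ≈ -0.23810)
D(h) = -10/21 - 2*h (D(h) = 2*(-5/21 - h) = -10/21 - 2*h)
X*D(k) = 123*(-10/21 - 2*(-34)) = 123*(-10/21 + 68) = 123*(1418/21) = 58138/7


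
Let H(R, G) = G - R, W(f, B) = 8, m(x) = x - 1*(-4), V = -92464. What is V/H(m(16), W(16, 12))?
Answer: 23116/3 ≈ 7705.3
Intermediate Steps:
m(x) = 4 + x (m(x) = x + 4 = 4 + x)
V/H(m(16), W(16, 12)) = -92464/(8 - (4 + 16)) = -92464/(8 - 1*20) = -92464/(8 - 20) = -92464/(-12) = -92464*(-1/12) = 23116/3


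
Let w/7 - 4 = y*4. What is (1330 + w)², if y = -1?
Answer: 1768900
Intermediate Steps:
w = 0 (w = 28 + 7*(-1*4) = 28 + 7*(-4) = 28 - 28 = 0)
(1330 + w)² = (1330 + 0)² = 1330² = 1768900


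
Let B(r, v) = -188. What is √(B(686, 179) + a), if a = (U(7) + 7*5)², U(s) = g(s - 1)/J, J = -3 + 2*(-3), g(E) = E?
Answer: √8917/3 ≈ 31.477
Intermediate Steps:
J = -9 (J = -3 - 6 = -9)
U(s) = ⅑ - s/9 (U(s) = (s - 1)/(-9) = (-1 + s)*(-⅑) = ⅑ - s/9)
a = 10609/9 (a = ((⅑ - ⅑*7) + 7*5)² = ((⅑ - 7/9) + 35)² = (-⅔ + 35)² = (103/3)² = 10609/9 ≈ 1178.8)
√(B(686, 179) + a) = √(-188 + 10609/9) = √(8917/9) = √8917/3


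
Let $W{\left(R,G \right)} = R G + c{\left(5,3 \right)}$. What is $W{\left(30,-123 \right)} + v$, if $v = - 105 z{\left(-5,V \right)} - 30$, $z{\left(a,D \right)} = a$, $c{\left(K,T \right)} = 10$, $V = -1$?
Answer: $-3185$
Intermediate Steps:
$W{\left(R,G \right)} = 10 + G R$ ($W{\left(R,G \right)} = R G + 10 = G R + 10 = 10 + G R$)
$v = 495$ ($v = \left(-105\right) \left(-5\right) - 30 = 525 - 30 = 495$)
$W{\left(30,-123 \right)} + v = \left(10 - 3690\right) + 495 = -3680 + 495 = -3185$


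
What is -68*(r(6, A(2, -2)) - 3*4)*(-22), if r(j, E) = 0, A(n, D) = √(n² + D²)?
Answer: -17952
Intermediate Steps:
A(n, D) = √(D² + n²)
-68*(r(6, A(2, -2)) - 3*4)*(-22) = -68*(0 - 3*4)*(-22) = -68*(0 - 12)*(-22) = -68*(-12)*(-22) = 816*(-22) = -17952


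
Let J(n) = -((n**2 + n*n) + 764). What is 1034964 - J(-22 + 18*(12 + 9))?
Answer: 1289200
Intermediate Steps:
J(n) = -764 - 2*n**2 (J(n) = -((n**2 + n**2) + 764) = -(2*n**2 + 764) = -(764 + 2*n**2) = -764 - 2*n**2)
1034964 - J(-22 + 18*(12 + 9)) = 1034964 - (-764 - 2*(-22 + 18*(12 + 9))**2) = 1034964 - (-764 - 2*(-22 + 18*21)**2) = 1034964 - (-764 - 2*(-22 + 378)**2) = 1034964 - (-764 - 2*356**2) = 1034964 - (-764 - 2*126736) = 1034964 - (-764 - 253472) = 1034964 - 1*(-254236) = 1034964 + 254236 = 1289200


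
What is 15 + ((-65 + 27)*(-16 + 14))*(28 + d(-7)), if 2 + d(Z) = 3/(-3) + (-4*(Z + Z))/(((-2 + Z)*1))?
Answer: 12979/9 ≈ 1442.1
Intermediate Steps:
d(Z) = -3 - 8*Z/(-2 + Z) (d(Z) = -2 + (3/(-3) + (-4*(Z + Z))/(((-2 + Z)*1))) = -2 + (3*(-⅓) + (-8*Z)/(-2 + Z)) = -2 + (-1 + (-8*Z)/(-2 + Z)) = -2 + (-1 - 8*Z/(-2 + Z)) = -3 - 8*Z/(-2 + Z))
15 + ((-65 + 27)*(-16 + 14))*(28 + d(-7)) = 15 + ((-65 + 27)*(-16 + 14))*(28 + (6 - 11*(-7))/(-2 - 7)) = 15 + (-38*(-2))*(28 + (6 + 77)/(-9)) = 15 + 76*(28 - ⅑*83) = 15 + 76*(28 - 83/9) = 15 + 76*(169/9) = 15 + 12844/9 = 12979/9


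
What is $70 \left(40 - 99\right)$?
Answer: $-4130$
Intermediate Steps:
$70 \left(40 - 99\right) = 70 \left(-59\right) = -4130$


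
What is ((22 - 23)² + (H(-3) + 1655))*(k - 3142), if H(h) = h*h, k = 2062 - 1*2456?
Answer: -5887440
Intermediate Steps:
k = -394 (k = 2062 - 2456 = -394)
H(h) = h²
((22 - 23)² + (H(-3) + 1655))*(k - 3142) = ((22 - 23)² + ((-3)² + 1655))*(-394 - 3142) = ((-1)² + (9 + 1655))*(-3536) = (1 + 1664)*(-3536) = 1665*(-3536) = -5887440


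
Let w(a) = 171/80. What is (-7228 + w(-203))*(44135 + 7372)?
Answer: -29774599983/80 ≈ -3.7218e+8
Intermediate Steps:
w(a) = 171/80 (w(a) = 171*(1/80) = 171/80)
(-7228 + w(-203))*(44135 + 7372) = (-7228 + 171/80)*(44135 + 7372) = -578069/80*51507 = -29774599983/80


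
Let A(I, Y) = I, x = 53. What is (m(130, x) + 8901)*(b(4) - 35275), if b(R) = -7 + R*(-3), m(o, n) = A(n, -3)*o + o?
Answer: -561915774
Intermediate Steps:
m(o, n) = o + n*o (m(o, n) = n*o + o = o + n*o)
b(R) = -7 - 3*R
(m(130, x) + 8901)*(b(4) - 35275) = (130*(1 + 53) + 8901)*((-7 - 3*4) - 35275) = (130*54 + 8901)*((-7 - 12) - 35275) = (7020 + 8901)*(-19 - 35275) = 15921*(-35294) = -561915774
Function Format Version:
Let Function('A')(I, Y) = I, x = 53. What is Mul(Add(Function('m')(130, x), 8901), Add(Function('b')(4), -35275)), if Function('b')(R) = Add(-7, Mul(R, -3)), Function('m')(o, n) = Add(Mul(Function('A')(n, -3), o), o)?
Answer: -561915774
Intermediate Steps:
Function('m')(o, n) = Add(o, Mul(n, o)) (Function('m')(o, n) = Add(Mul(n, o), o) = Add(o, Mul(n, o)))
Function('b')(R) = Add(-7, Mul(-3, R))
Mul(Add(Function('m')(130, x), 8901), Add(Function('b')(4), -35275)) = Mul(Add(Mul(130, Add(1, 53)), 8901), Add(Add(-7, Mul(-3, 4)), -35275)) = Mul(Add(Mul(130, 54), 8901), Add(Add(-7, -12), -35275)) = Mul(Add(7020, 8901), Add(-19, -35275)) = Mul(15921, -35294) = -561915774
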